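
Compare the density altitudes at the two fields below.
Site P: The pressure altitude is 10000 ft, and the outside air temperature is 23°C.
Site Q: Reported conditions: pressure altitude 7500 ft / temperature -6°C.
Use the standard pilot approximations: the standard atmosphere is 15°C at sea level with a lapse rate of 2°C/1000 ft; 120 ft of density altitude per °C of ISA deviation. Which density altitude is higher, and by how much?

Site P: ISA temp = -5°C, deviation +28°C, DA = 10000 + 120 × 28 = 13360 ft.
Site Q: ISA temp = 0°C, deviation -6°C, DA = 7500 + 120 × (-6) = 6780 ft.
Site P is higher by 13360 − 6780 = 6580 ft.

Site P by 6580 ft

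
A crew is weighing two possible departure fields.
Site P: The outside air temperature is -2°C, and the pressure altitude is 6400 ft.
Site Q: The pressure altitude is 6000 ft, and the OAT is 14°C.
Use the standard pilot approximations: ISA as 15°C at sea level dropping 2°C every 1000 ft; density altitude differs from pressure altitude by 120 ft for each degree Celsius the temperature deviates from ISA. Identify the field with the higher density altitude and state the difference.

Site P: ISA temp = 2.2°C, deviation -4.2°C, DA = 6400 + 120 × (-4.2) = 5896 ft.
Site Q: ISA temp = 3°C, deviation +11°C, DA = 6000 + 120 × 11 = 7320 ft.
Site Q is higher by 7320 − 5896 = 1424 ft.

Site Q by 1424 ft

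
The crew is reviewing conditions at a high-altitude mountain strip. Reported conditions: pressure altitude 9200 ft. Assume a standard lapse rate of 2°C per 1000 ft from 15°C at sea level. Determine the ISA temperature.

ISA temperature = 15 − 2 × (9200/1000) = 15 − 18.4 = -3.4°C.

-3.4°C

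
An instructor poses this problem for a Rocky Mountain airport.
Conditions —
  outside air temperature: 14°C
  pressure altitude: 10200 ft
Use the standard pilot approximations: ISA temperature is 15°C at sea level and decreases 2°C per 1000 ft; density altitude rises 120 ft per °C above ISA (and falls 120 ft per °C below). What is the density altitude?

ISA temperature at 10200 ft = 15 − 2 × (10200/1000) = -5.4°C.
ISA deviation = 14 − (-5.4) = +19.4°C.
Density altitude = 10200 + 120 × (19.4) = 10200 + (+2328) = 12528 ft.

12528 ft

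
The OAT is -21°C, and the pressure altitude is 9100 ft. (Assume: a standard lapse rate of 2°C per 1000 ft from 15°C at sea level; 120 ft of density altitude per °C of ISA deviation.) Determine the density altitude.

ISA temperature at 9100 ft = 15 − 2 × (9100/1000) = -3.2°C.
ISA deviation = -21 − (-3.2) = -17.8°C.
Density altitude = 9100 + 120 × (-17.8) = 9100 + (-2136) = 6964 ft.

6964 ft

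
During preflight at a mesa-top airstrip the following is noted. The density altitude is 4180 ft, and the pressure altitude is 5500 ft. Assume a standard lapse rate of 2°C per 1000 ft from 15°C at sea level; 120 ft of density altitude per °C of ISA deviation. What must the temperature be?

Density altitude − pressure altitude = 4180 − 5500 = -1320 ft.
At 120 ft/°C that is an ISA deviation of -1320/120 = -11°C.
ISA temperature at 5500 ft = 15 − 2 × (5500/1000) = 4°C.
OAT = ISA + deviation = 4 + (-11) = -7°C.

-7°C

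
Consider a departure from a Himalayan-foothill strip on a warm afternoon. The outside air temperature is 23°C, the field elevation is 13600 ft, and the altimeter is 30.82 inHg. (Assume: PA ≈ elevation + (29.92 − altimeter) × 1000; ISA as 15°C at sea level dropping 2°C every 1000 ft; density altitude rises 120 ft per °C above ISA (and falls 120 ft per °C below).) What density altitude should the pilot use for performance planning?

16708 ft

Pressure altitude = 13600 + (29.92 − 30.82) × 1000 = 13600 + (-900) = 12700 ft.
ISA temperature at 12700 ft = 15 − 2 × (12700/1000) = -10.4°C.
ISA deviation = 23 − (-10.4) = +33.4°C.
Density altitude = 12700 + 120 × (33.4) = 16708 ft.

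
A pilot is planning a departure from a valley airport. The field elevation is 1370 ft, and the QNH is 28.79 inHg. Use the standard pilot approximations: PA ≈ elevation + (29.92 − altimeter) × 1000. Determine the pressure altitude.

2500 ft

Pressure correction = (29.92 − 28.79) × 1000 = +1130 ft.
Pressure altitude = 1370 + (+1130) = 2500 ft.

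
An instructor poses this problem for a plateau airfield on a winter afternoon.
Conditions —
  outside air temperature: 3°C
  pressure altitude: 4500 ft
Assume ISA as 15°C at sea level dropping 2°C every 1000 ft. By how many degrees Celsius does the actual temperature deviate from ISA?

ISA-3°C

ISA temperature at 4500 ft = 15 − 2 × (4500/1000) = 6°C.
Deviation = OAT − ISA = 3 − 6 = -3°C.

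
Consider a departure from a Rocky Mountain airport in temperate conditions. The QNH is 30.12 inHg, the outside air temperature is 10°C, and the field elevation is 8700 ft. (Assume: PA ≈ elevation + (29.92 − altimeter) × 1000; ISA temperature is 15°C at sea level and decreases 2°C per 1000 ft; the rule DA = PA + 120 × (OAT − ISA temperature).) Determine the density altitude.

Pressure altitude = 8700 + (29.92 − 30.12) × 1000 = 8700 + (-200) = 8500 ft.
ISA temperature at 8500 ft = 15 − 2 × (8500/1000) = -2°C.
ISA deviation = 10 − (-2) = +12°C.
Density altitude = 8500 + 120 × (12) = 9940 ft.

9940 ft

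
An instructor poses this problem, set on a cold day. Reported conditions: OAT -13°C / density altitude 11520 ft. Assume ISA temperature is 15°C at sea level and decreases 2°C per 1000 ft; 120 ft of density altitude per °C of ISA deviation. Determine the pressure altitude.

DA = PA + 120 × (OAT − (15 − 2·PA/1000)) = PA + 120·OAT − 1800 + 0.24·PA = 1.24·PA + 120·OAT − 1800.
So 1.24·PA = 11520 − 120 × (-13) + 1800 = 14880.
PA = 14880 / 1.24 = 12000 ft.

12000 ft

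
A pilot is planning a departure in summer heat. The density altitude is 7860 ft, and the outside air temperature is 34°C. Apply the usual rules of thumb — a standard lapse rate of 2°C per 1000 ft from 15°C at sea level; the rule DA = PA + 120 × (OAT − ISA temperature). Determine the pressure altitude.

4500 ft

DA = PA + 120 × (OAT − (15 − 2·PA/1000)) = PA + 120·OAT − 1800 + 0.24·PA = 1.24·PA + 120·OAT − 1800.
So 1.24·PA = 7860 − 120 × 34 + 1800 = 5580.
PA = 5580 / 1.24 = 4500 ft.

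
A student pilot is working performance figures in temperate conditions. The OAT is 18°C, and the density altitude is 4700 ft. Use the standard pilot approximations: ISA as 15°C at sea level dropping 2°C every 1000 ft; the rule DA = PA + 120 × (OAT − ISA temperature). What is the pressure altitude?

3500 ft

DA = PA + 120 × (OAT − (15 − 2·PA/1000)) = PA + 120·OAT − 1800 + 0.24·PA = 1.24·PA + 120·OAT − 1800.
So 1.24·PA = 4700 − 120 × 18 + 1800 = 4340.
PA = 4340 / 1.24 = 3500 ft.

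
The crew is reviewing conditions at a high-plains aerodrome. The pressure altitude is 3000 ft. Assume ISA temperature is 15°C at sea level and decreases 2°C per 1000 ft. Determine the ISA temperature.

ISA temperature = 15 − 2 × (3000/1000) = 15 − 6 = 9°C.

9°C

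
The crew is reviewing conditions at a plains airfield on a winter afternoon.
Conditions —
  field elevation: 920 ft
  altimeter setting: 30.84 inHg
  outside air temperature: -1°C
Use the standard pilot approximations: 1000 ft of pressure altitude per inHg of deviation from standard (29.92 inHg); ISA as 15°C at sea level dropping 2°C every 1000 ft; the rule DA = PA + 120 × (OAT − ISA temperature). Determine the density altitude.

Pressure altitude = 920 + (29.92 − 30.84) × 1000 = 920 + (-920) = 0 ft.
ISA temperature at 0 ft = 15 − 2 × (0/1000) = 15°C.
ISA deviation = -1 − 15 = -16°C.
Density altitude = 0 + 120 × (-16) = -1920 ft.

-1920 ft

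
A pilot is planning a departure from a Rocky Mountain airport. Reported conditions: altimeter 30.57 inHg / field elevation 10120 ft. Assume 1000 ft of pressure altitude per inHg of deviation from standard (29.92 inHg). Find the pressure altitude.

Pressure correction = (29.92 − 30.57) × 1000 = -650 ft.
Pressure altitude = 10120 + (-650) = 9470 ft.

9470 ft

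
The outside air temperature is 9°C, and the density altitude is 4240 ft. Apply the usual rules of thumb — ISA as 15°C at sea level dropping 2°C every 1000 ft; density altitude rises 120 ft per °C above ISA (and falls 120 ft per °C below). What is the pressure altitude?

DA = PA + 120 × (OAT − (15 − 2·PA/1000)) = PA + 120·OAT − 1800 + 0.24·PA = 1.24·PA + 120·OAT − 1800.
So 1.24·PA = 4240 − 120 × 9 + 1800 = 4960.
PA = 4960 / 1.24 = 4000 ft.

4000 ft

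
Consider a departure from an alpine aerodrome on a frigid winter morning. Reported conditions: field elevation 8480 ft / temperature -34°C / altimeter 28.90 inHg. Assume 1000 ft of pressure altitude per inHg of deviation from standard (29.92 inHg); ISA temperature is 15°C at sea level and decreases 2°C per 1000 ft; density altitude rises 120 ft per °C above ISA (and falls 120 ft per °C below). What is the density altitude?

Pressure altitude = 8480 + (29.92 − 28.90) × 1000 = 8480 + (+1020) = 9500 ft.
ISA temperature at 9500 ft = 15 − 2 × (9500/1000) = -4°C.
ISA deviation = -34 − (-4) = -30°C.
Density altitude = 9500 + 120 × (-30) = 5900 ft.

5900 ft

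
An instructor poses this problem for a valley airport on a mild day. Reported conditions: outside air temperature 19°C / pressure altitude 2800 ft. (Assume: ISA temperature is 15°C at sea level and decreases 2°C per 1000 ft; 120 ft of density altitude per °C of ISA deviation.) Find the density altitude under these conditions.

ISA temperature at 2800 ft = 15 − 2 × (2800/1000) = 9.4°C.
ISA deviation = 19 − 9.4 = +9.6°C.
Density altitude = 2800 + 120 × (9.6) = 2800 + (+1152) = 3952 ft.

3952 ft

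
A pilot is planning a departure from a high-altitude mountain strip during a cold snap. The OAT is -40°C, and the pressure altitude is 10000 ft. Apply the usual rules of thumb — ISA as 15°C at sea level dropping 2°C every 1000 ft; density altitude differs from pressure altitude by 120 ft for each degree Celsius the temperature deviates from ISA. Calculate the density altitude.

5800 ft

ISA temperature at 10000 ft = 15 − 2 × (10000/1000) = -5°C.
ISA deviation = -40 − (-5) = -35°C.
Density altitude = 10000 + 120 × (-35) = 10000 + (-4200) = 5800 ft.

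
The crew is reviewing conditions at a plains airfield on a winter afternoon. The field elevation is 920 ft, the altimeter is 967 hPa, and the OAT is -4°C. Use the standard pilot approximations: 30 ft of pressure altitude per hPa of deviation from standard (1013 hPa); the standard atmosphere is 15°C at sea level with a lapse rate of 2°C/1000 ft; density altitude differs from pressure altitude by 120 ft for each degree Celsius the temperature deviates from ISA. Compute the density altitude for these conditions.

Pressure altitude = 920 + (1013 − 967) × 30 = 920 + (+1380) = 2300 ft.
ISA temperature at 2300 ft = 15 − 2 × (2300/1000) = 10.4°C.
ISA deviation = -4 − 10.4 = -14.4°C.
Density altitude = 2300 + 120 × (-14.4) = 572 ft.

572 ft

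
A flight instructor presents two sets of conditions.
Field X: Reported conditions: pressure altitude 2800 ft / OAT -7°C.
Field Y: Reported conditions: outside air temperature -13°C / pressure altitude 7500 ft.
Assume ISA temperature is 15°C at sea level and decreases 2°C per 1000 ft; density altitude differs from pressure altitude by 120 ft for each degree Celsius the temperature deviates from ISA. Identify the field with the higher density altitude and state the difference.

Field X: ISA temp = 9.4°C, deviation -16.4°C, DA = 2800 + 120 × (-16.4) = 832 ft.
Field Y: ISA temp = 0°C, deviation -13°C, DA = 7500 + 120 × (-13) = 5940 ft.
Field Y is higher by 5940 − 832 = 5108 ft.

Field Y by 5108 ft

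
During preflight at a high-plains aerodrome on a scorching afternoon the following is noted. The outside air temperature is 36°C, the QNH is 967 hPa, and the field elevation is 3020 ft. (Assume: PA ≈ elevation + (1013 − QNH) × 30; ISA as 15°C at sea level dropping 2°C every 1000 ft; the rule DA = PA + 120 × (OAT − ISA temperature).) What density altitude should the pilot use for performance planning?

7976 ft

Pressure altitude = 3020 + (1013 − 967) × 30 = 3020 + (+1380) = 4400 ft.
ISA temperature at 4400 ft = 15 − 2 × (4400/1000) = 6.2°C.
ISA deviation = 36 − 6.2 = +29.8°C.
Density altitude = 4400 + 120 × (29.8) = 7976 ft.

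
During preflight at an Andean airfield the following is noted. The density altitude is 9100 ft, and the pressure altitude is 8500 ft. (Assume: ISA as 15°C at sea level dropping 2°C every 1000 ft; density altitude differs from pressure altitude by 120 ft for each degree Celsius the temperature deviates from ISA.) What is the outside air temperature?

Density altitude − pressure altitude = 9100 − 8500 = +600 ft.
At 120 ft/°C that is an ISA deviation of 600/120 = +5°C.
ISA temperature at 8500 ft = 15 − 2 × (8500/1000) = -2°C.
OAT = ISA + deviation = -2 + (+5) = 3°C.

3°C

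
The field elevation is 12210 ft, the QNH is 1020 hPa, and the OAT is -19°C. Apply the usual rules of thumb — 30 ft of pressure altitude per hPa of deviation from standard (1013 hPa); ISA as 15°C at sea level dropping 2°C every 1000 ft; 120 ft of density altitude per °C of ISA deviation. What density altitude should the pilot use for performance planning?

Pressure altitude = 12210 + (1013 − 1020) × 30 = 12210 + (-210) = 12000 ft.
ISA temperature at 12000 ft = 15 − 2 × (12000/1000) = -9°C.
ISA deviation = -19 − (-9) = -10°C.
Density altitude = 12000 + 120 × (-10) = 10800 ft.

10800 ft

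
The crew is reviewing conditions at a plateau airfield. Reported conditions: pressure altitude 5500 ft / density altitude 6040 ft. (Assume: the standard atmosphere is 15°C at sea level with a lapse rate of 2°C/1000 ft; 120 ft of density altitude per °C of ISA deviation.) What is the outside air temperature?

8.5°C

Density altitude − pressure altitude = 6040 − 5500 = +540 ft.
At 120 ft/°C that is an ISA deviation of 540/120 = +4.5°C.
ISA temperature at 5500 ft = 15 − 2 × (5500/1000) = 4°C.
OAT = ISA + deviation = 4 + (+4.5) = 8.5°C.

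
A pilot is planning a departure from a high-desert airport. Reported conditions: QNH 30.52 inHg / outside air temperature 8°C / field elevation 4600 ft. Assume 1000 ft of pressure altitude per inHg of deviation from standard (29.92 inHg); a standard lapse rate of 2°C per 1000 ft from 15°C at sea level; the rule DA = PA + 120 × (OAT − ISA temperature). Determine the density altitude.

Pressure altitude = 4600 + (29.92 − 30.52) × 1000 = 4600 + (-600) = 4000 ft.
ISA temperature at 4000 ft = 15 − 2 × (4000/1000) = 7°C.
ISA deviation = 8 − 7 = +1°C.
Density altitude = 4000 + 120 × (1) = 4120 ft.

4120 ft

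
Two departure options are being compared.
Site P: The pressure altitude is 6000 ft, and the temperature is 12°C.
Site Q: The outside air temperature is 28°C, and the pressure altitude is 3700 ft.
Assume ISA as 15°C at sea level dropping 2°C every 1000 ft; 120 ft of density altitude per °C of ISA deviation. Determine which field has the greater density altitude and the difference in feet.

Site P: ISA temp = 3°C, deviation +9°C, DA = 6000 + 120 × 9 = 7080 ft.
Site Q: ISA temp = 7.6°C, deviation +20.4°C, DA = 3700 + 120 × 20.4 = 6148 ft.
Site P is higher by 7080 − 6148 = 932 ft.

Site P by 932 ft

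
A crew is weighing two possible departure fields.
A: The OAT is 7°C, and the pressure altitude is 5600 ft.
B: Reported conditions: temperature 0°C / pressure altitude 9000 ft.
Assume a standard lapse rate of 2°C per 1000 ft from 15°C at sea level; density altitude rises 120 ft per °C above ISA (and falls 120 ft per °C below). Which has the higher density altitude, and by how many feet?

B by 3376 ft

A: ISA temp = 3.8°C, deviation +3.2°C, DA = 5600 + 120 × 3.2 = 5984 ft.
B: ISA temp = -3°C, deviation +3°C, DA = 9000 + 120 × 3 = 9360 ft.
B is higher by 9360 − 5984 = 3376 ft.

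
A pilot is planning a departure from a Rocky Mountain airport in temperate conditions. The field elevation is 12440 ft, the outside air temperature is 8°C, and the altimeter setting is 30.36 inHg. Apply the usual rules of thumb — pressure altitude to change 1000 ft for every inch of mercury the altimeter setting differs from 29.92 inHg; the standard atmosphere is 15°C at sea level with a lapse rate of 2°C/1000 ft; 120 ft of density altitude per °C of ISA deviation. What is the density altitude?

Pressure altitude = 12440 + (29.92 − 30.36) × 1000 = 12440 + (-440) = 12000 ft.
ISA temperature at 12000 ft = 15 − 2 × (12000/1000) = -9°C.
ISA deviation = 8 − (-9) = +17°C.
Density altitude = 12000 + 120 × (17) = 14040 ft.

14040 ft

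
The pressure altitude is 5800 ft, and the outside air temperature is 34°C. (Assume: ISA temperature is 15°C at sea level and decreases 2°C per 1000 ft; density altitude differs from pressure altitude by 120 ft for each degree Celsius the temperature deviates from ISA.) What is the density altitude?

ISA temperature at 5800 ft = 15 − 2 × (5800/1000) = 3.4°C.
ISA deviation = 34 − 3.4 = +30.6°C.
Density altitude = 5800 + 120 × (30.6) = 5800 + (+3672) = 9472 ft.

9472 ft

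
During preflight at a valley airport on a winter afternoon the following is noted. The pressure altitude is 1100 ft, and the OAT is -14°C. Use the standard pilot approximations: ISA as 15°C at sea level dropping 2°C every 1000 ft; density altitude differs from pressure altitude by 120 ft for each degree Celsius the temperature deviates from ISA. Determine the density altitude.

-2116 ft

ISA temperature at 1100 ft = 15 − 2 × (1100/1000) = 12.8°C.
ISA deviation = -14 − 12.8 = -26.8°C.
Density altitude = 1100 + 120 × (-26.8) = 1100 + (-3216) = -2116 ft.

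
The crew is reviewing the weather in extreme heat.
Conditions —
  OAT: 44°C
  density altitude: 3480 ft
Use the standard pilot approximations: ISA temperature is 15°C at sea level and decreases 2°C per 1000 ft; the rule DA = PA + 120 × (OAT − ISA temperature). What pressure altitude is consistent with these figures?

DA = PA + 120 × (OAT − (15 − 2·PA/1000)) = PA + 120·OAT − 1800 + 0.24·PA = 1.24·PA + 120·OAT − 1800.
So 1.24·PA = 3480 − 120 × 44 + 1800 = 0.
PA = 0 / 1.24 = 0 ft.

0 ft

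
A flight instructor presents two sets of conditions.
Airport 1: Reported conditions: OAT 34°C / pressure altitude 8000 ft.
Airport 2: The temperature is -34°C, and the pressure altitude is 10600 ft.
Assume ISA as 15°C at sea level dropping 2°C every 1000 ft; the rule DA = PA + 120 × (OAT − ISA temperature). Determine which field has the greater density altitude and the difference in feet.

Airport 1: ISA temp = -1°C, deviation +35°C, DA = 8000 + 120 × 35 = 12200 ft.
Airport 2: ISA temp = -6.2°C, deviation -27.8°C, DA = 10600 + 120 × (-27.8) = 7264 ft.
Airport 1 is higher by 12200 − 7264 = 4936 ft.

Airport 1 by 4936 ft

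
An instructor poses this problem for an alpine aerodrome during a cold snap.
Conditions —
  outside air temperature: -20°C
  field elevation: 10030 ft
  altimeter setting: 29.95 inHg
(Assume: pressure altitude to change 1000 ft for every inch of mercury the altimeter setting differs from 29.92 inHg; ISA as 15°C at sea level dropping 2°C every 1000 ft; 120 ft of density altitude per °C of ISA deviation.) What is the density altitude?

Pressure altitude = 10030 + (29.92 − 29.95) × 1000 = 10030 + (-30) = 10000 ft.
ISA temperature at 10000 ft = 15 − 2 × (10000/1000) = -5°C.
ISA deviation = -20 − (-5) = -15°C.
Density altitude = 10000 + 120 × (-15) = 8200 ft.

8200 ft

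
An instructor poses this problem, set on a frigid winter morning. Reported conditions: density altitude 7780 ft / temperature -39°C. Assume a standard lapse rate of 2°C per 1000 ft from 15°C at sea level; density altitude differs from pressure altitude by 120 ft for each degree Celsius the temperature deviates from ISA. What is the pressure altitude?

11500 ft

DA = PA + 120 × (OAT − (15 − 2·PA/1000)) = PA + 120·OAT − 1800 + 0.24·PA = 1.24·PA + 120·OAT − 1800.
So 1.24·PA = 7780 − 120 × (-39) + 1800 = 14260.
PA = 14260 / 1.24 = 11500 ft.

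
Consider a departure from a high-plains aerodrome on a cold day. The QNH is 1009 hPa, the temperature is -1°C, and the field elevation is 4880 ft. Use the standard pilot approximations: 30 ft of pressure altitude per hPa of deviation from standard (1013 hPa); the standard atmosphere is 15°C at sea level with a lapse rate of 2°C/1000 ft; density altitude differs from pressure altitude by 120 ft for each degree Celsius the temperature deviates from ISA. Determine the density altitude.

4280 ft

Pressure altitude = 4880 + (1013 − 1009) × 30 = 4880 + (+120) = 5000 ft.
ISA temperature at 5000 ft = 15 − 2 × (5000/1000) = 5°C.
ISA deviation = -1 − 5 = -6°C.
Density altitude = 5000 + 120 × (-6) = 4280 ft.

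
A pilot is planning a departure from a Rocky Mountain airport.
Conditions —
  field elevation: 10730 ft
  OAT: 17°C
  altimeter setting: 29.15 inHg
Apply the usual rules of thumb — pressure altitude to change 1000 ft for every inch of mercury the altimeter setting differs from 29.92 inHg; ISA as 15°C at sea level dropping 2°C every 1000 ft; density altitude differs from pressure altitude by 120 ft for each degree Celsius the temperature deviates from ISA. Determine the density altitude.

14500 ft

Pressure altitude = 10730 + (29.92 − 29.15) × 1000 = 10730 + (+770) = 11500 ft.
ISA temperature at 11500 ft = 15 − 2 × (11500/1000) = -8°C.
ISA deviation = 17 − (-8) = +25°C.
Density altitude = 11500 + 120 × (25) = 14500 ft.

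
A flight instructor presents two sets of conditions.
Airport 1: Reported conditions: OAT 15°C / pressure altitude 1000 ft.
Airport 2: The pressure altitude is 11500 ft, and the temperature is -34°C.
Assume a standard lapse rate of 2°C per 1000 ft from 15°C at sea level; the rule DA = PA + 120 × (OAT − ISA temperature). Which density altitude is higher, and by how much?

Airport 2 by 7140 ft

Airport 1: ISA temp = 13°C, deviation +2°C, DA = 1000 + 120 × 2 = 1240 ft.
Airport 2: ISA temp = -8°C, deviation -26°C, DA = 11500 + 120 × (-26) = 8380 ft.
Airport 2 is higher by 8380 − 1240 = 7140 ft.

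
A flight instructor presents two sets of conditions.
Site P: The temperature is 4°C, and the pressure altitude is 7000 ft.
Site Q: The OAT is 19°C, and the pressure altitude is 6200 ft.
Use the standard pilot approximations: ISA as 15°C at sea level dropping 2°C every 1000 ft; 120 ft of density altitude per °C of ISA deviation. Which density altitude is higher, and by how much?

Site P: ISA temp = 1°C, deviation +3°C, DA = 7000 + 120 × 3 = 7360 ft.
Site Q: ISA temp = 2.6°C, deviation +16.4°C, DA = 6200 + 120 × 16.4 = 8168 ft.
Site Q is higher by 8168 − 7360 = 808 ft.

Site Q by 808 ft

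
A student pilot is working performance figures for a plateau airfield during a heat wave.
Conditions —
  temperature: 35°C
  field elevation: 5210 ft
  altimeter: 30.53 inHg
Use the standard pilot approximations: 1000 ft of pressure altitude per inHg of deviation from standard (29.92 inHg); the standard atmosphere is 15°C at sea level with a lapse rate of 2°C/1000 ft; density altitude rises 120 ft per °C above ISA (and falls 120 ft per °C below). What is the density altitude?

8104 ft

Pressure altitude = 5210 + (29.92 − 30.53) × 1000 = 5210 + (-610) = 4600 ft.
ISA temperature at 4600 ft = 15 − 2 × (4600/1000) = 5.8°C.
ISA deviation = 35 − 5.8 = +29.2°C.
Density altitude = 4600 + 120 × (29.2) = 8104 ft.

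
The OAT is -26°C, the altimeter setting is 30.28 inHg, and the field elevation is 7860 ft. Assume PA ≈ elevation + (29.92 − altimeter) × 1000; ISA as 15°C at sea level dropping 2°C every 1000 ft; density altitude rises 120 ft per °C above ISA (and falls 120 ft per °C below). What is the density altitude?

Pressure altitude = 7860 + (29.92 − 30.28) × 1000 = 7860 + (-360) = 7500 ft.
ISA temperature at 7500 ft = 15 − 2 × (7500/1000) = 0°C.
ISA deviation = -26 − 0 = -26°C.
Density altitude = 7500 + 120 × (-26) = 4380 ft.

4380 ft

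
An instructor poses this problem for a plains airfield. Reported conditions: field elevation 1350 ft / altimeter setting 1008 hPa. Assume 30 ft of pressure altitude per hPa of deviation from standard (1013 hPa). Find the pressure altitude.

Pressure correction = (1013 − 1008) × 30 = +150 ft.
Pressure altitude = 1350 + (+150) = 1500 ft.

1500 ft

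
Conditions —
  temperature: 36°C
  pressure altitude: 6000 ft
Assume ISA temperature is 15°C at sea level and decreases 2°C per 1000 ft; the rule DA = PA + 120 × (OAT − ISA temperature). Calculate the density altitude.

9960 ft

ISA temperature at 6000 ft = 15 − 2 × (6000/1000) = 3°C.
ISA deviation = 36 − 3 = +33°C.
Density altitude = 6000 + 120 × (33) = 6000 + (+3960) = 9960 ft.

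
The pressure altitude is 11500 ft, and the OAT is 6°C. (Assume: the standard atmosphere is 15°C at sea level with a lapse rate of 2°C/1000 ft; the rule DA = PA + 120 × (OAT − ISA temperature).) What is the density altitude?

13180 ft

ISA temperature at 11500 ft = 15 − 2 × (11500/1000) = -8°C.
ISA deviation = 6 − (-8) = +14°C.
Density altitude = 11500 + 120 × (14) = 11500 + (+1680) = 13180 ft.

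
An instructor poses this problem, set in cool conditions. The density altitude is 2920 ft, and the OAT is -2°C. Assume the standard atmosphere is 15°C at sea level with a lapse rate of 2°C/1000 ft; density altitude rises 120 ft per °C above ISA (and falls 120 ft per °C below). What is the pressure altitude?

DA = PA + 120 × (OAT − (15 − 2·PA/1000)) = PA + 120·OAT − 1800 + 0.24·PA = 1.24·PA + 120·OAT − 1800.
So 1.24·PA = 2920 − 120 × (-2) + 1800 = 4960.
PA = 4960 / 1.24 = 4000 ft.

4000 ft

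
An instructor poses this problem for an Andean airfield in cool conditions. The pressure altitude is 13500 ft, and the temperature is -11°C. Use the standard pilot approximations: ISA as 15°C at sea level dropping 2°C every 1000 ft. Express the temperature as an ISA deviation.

ISA temperature at 13500 ft = 15 − 2 × (13500/1000) = -12°C.
Deviation = OAT − ISA = -11 − (-12) = +1°C.

ISA+1°C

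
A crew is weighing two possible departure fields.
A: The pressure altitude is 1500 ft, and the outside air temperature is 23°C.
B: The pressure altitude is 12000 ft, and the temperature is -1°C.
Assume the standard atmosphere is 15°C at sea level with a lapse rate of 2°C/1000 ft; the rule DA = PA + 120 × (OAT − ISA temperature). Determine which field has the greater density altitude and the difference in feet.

B by 10140 ft

A: ISA temp = 12°C, deviation +11°C, DA = 1500 + 120 × 11 = 2820 ft.
B: ISA temp = -9°C, deviation +8°C, DA = 12000 + 120 × 8 = 12960 ft.
B is higher by 12960 − 2820 = 10140 ft.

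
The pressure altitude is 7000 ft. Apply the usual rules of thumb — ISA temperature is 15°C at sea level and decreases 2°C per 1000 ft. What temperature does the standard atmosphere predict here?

1°C

ISA temperature = 15 − 2 × (7000/1000) = 15 − 14 = 1°C.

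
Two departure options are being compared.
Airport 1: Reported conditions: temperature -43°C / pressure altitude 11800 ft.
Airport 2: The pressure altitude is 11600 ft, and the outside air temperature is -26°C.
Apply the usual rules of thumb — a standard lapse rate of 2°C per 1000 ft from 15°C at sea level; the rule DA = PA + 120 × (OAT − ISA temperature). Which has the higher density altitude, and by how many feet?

Airport 2 by 1792 ft

Airport 1: ISA temp = -8.6°C, deviation -34.4°C, DA = 11800 + 120 × (-34.4) = 7672 ft.
Airport 2: ISA temp = -8.2°C, deviation -17.8°C, DA = 11600 + 120 × (-17.8) = 9464 ft.
Airport 2 is higher by 9464 − 7672 = 1792 ft.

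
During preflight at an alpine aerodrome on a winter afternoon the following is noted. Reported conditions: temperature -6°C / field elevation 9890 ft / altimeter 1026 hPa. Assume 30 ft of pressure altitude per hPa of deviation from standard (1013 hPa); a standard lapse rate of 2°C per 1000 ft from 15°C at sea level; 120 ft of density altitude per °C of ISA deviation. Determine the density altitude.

9260 ft

Pressure altitude = 9890 + (1013 − 1026) × 30 = 9890 + (-390) = 9500 ft.
ISA temperature at 9500 ft = 15 − 2 × (9500/1000) = -4°C.
ISA deviation = -6 − (-4) = -2°C.
Density altitude = 9500 + 120 × (-2) = 9260 ft.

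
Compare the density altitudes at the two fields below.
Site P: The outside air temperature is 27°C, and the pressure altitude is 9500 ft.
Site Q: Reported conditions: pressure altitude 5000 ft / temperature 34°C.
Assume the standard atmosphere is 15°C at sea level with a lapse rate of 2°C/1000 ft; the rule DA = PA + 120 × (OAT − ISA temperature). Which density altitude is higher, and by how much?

Site P: ISA temp = -4°C, deviation +31°C, DA = 9500 + 120 × 31 = 13220 ft.
Site Q: ISA temp = 5°C, deviation +29°C, DA = 5000 + 120 × 29 = 8480 ft.
Site P is higher by 13220 − 8480 = 4740 ft.

Site P by 4740 ft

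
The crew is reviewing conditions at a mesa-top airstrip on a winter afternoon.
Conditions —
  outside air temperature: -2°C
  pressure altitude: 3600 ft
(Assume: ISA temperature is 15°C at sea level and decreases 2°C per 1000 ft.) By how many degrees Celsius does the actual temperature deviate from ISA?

ISA-9.8°C

ISA temperature at 3600 ft = 15 − 2 × (3600/1000) = 7.8°C.
Deviation = OAT − ISA = -2 − 7.8 = -9.8°C.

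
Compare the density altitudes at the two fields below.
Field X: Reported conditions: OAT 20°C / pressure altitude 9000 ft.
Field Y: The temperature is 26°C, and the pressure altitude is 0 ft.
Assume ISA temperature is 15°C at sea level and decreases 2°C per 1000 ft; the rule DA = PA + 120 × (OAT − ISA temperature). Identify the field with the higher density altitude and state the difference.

Field X: ISA temp = -3°C, deviation +23°C, DA = 9000 + 120 × 23 = 11760 ft.
Field Y: ISA temp = 15°C, deviation +11°C, DA = 0 + 120 × 11 = 1320 ft.
Field X is higher by 11760 − 1320 = 10440 ft.

Field X by 10440 ft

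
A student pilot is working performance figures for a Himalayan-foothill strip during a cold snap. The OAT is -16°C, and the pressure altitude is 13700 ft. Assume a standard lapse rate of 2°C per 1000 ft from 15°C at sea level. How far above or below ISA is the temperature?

ISA temperature at 13700 ft = 15 − 2 × (13700/1000) = -12.4°C.
Deviation = OAT − ISA = -16 − (-12.4) = -3.6°C.

ISA-3.6°C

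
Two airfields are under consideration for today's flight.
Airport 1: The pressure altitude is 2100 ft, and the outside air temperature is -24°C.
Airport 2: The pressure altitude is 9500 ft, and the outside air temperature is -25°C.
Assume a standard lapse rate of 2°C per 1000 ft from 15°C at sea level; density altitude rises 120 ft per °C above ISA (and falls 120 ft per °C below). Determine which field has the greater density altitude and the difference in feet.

Airport 2 by 9056 ft

Airport 1: ISA temp = 10.8°C, deviation -34.8°C, DA = 2100 + 120 × (-34.8) = -2076 ft.
Airport 2: ISA temp = -4°C, deviation -21°C, DA = 9500 + 120 × (-21) = 6980 ft.
Airport 2 is higher by 6980 − (-2076) = 9056 ft.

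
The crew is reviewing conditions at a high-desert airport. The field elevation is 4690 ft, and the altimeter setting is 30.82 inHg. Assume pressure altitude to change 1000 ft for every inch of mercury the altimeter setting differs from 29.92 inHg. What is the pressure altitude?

3790 ft

Pressure correction = (29.92 − 30.82) × 1000 = -900 ft.
Pressure altitude = 4690 + (-900) = 3790 ft.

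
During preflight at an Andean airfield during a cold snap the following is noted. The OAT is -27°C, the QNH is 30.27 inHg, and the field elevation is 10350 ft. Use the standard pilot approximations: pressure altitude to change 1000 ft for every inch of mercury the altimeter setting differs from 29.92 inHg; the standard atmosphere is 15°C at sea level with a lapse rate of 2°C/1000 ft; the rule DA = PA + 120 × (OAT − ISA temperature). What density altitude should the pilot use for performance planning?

7360 ft

Pressure altitude = 10350 + (29.92 − 30.27) × 1000 = 10350 + (-350) = 10000 ft.
ISA temperature at 10000 ft = 15 − 2 × (10000/1000) = -5°C.
ISA deviation = -27 − (-5) = -22°C.
Density altitude = 10000 + 120 × (-22) = 7360 ft.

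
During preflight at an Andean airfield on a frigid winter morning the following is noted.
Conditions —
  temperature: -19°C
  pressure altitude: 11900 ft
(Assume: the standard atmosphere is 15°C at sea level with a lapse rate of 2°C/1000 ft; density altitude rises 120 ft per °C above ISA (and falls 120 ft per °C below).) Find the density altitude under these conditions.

ISA temperature at 11900 ft = 15 − 2 × (11900/1000) = -8.8°C.
ISA deviation = -19 − (-8.8) = -10.2°C.
Density altitude = 11900 + 120 × (-10.2) = 11900 + (-1224) = 10676 ft.

10676 ft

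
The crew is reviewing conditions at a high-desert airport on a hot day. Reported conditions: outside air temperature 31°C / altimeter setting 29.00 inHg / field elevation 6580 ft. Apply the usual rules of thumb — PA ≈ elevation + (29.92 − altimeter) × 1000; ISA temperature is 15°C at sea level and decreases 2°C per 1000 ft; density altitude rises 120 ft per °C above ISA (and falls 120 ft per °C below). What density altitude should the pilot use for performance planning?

11220 ft

Pressure altitude = 6580 + (29.92 − 29.00) × 1000 = 6580 + (+920) = 7500 ft.
ISA temperature at 7500 ft = 15 − 2 × (7500/1000) = 0°C.
ISA deviation = 31 − 0 = +31°C.
Density altitude = 7500 + 120 × (31) = 11220 ft.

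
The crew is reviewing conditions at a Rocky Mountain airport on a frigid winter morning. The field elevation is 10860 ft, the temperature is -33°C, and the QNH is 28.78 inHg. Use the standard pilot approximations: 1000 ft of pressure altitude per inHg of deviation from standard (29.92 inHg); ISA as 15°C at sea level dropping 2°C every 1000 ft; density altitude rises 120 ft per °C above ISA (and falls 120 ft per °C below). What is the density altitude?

9120 ft

Pressure altitude = 10860 + (29.92 − 28.78) × 1000 = 10860 + (+1140) = 12000 ft.
ISA temperature at 12000 ft = 15 − 2 × (12000/1000) = -9°C.
ISA deviation = -33 − (-9) = -24°C.
Density altitude = 12000 + 120 × (-24) = 9120 ft.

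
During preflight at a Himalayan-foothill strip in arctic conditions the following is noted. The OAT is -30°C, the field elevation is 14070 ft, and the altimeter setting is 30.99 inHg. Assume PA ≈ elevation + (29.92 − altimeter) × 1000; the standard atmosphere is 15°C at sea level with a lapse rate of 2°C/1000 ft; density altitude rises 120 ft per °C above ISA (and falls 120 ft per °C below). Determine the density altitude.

10720 ft

Pressure altitude = 14070 + (29.92 − 30.99) × 1000 = 14070 + (-1070) = 13000 ft.
ISA temperature at 13000 ft = 15 − 2 × (13000/1000) = -11°C.
ISA deviation = -30 − (-11) = -19°C.
Density altitude = 13000 + 120 × (-19) = 10720 ft.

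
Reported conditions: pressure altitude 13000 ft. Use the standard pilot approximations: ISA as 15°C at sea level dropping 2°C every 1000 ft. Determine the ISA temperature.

ISA temperature = 15 − 2 × (13000/1000) = 15 − 26 = -11°C.

-11°C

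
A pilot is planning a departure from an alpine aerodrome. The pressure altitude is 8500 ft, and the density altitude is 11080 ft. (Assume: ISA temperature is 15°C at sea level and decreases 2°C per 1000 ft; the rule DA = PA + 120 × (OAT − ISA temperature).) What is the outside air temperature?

Density altitude − pressure altitude = 11080 − 8500 = +2580 ft.
At 120 ft/°C that is an ISA deviation of 2580/120 = +21.5°C.
ISA temperature at 8500 ft = 15 − 2 × (8500/1000) = -2°C.
OAT = ISA + deviation = -2 + (+21.5) = 19.5°C.

19.5°C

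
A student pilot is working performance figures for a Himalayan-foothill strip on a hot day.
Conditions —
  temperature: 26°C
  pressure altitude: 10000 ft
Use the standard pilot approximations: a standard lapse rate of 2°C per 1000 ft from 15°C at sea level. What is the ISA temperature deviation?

ISA temperature at 10000 ft = 15 − 2 × (10000/1000) = -5°C.
Deviation = OAT − ISA = 26 − (-5) = +31°C.

ISA+31°C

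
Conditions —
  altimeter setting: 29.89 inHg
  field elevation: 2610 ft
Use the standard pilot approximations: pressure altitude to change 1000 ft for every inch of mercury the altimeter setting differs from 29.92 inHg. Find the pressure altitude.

2640 ft

Pressure correction = (29.92 − 29.89) × 1000 = +30 ft.
Pressure altitude = 2610 + (+30) = 2640 ft.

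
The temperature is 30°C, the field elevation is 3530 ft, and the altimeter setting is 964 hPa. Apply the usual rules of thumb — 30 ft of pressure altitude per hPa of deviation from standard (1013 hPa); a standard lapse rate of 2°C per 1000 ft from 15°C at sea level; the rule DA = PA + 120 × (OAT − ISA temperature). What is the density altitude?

Pressure altitude = 3530 + (1013 − 964) × 30 = 3530 + (+1470) = 5000 ft.
ISA temperature at 5000 ft = 15 − 2 × (5000/1000) = 5°C.
ISA deviation = 30 − 5 = +25°C.
Density altitude = 5000 + 120 × (25) = 8000 ft.

8000 ft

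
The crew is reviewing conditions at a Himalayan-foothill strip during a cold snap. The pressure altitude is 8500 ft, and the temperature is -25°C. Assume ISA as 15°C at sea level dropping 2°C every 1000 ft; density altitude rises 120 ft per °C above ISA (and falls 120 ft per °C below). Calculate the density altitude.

5740 ft

ISA temperature at 8500 ft = 15 − 2 × (8500/1000) = -2°C.
ISA deviation = -25 − (-2) = -23°C.
Density altitude = 8500 + 120 × (-23) = 8500 + (-2760) = 5740 ft.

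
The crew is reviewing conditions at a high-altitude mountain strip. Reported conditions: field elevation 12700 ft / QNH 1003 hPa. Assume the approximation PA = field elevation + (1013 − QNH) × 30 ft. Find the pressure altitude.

13000 ft

Pressure correction = (1013 − 1003) × 30 = +300 ft.
Pressure altitude = 12700 + (+300) = 13000 ft.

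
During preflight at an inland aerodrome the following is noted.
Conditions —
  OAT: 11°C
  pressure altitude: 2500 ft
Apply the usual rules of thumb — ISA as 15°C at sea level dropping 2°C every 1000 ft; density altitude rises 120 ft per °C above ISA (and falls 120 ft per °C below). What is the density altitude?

2620 ft

ISA temperature at 2500 ft = 15 − 2 × (2500/1000) = 10°C.
ISA deviation = 11 − 10 = +1°C.
Density altitude = 2500 + 120 × (1) = 2500 + (+120) = 2620 ft.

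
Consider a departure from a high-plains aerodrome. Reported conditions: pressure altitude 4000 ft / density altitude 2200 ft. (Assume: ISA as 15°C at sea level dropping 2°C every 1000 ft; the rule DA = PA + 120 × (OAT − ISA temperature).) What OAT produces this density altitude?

-8°C

Density altitude − pressure altitude = 2200 − 4000 = -1800 ft.
At 120 ft/°C that is an ISA deviation of -1800/120 = -15°C.
ISA temperature at 4000 ft = 15 − 2 × (4000/1000) = 7°C.
OAT = ISA + deviation = 7 + (-15) = -8°C.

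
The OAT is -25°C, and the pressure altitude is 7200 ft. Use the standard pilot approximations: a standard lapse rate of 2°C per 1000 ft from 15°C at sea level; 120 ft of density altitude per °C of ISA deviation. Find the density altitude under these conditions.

4128 ft

ISA temperature at 7200 ft = 15 − 2 × (7200/1000) = 0.6°C.
ISA deviation = -25 − 0.6 = -25.6°C.
Density altitude = 7200 + 120 × (-25.6) = 7200 + (-3072) = 4128 ft.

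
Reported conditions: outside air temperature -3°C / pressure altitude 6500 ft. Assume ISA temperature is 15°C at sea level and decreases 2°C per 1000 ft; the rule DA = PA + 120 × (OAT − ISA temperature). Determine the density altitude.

5900 ft

ISA temperature at 6500 ft = 15 − 2 × (6500/1000) = 2°C.
ISA deviation = -3 − 2 = -5°C.
Density altitude = 6500 + 120 × (-5) = 6500 + (-600) = 5900 ft.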